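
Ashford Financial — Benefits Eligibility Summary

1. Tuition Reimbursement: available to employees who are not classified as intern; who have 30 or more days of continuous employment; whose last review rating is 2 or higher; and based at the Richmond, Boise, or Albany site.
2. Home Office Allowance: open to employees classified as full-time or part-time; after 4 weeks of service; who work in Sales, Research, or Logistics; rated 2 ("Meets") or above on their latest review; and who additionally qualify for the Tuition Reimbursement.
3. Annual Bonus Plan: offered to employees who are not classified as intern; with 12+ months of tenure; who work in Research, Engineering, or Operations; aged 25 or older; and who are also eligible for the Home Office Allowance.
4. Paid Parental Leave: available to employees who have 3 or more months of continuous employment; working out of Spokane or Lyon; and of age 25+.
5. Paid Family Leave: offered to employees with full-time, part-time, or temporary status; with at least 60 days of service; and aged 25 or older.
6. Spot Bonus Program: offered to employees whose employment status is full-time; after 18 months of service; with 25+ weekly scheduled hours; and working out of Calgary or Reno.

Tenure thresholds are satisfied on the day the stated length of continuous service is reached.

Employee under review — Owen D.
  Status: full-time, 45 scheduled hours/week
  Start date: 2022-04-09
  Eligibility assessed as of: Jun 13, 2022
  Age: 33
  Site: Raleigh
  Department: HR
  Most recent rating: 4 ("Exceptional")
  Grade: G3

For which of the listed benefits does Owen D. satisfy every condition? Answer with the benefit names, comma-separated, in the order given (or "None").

Service from 2022-04-09 to Jun 13, 2022: 65 days.
Tuition Reimbursement — status full-time ✓ (not excluded); service 65 days ≥ 30 days ✓; rating 4 ≥ 2 ✓; site Raleigh ✗ (not Richmond, Boise, or Albany) → not eligible.
Home Office Allowance — status full-time ✓; service 65 days ≥ 4 weeks (≈28 days) ✓; dept HR ✗ → not eligible.
Annual Bonus Plan — status full-time ✓ (not excluded); service 65 days < 12 months (≈360 days) ✗ → not eligible.
Paid Parental Leave — service 65 days < 3 months (≈90 days) ✗ → not eligible.
Paid Family Leave — status full-time ✓; service 65 days ≥ 60 days ✓; age 33 ≥ 25 ✓ → eligible.
Spot Bonus Program — status full-time ✓; service 65 days < 18 months (≈540 days) ✗ → not eligible.

Paid Family Leave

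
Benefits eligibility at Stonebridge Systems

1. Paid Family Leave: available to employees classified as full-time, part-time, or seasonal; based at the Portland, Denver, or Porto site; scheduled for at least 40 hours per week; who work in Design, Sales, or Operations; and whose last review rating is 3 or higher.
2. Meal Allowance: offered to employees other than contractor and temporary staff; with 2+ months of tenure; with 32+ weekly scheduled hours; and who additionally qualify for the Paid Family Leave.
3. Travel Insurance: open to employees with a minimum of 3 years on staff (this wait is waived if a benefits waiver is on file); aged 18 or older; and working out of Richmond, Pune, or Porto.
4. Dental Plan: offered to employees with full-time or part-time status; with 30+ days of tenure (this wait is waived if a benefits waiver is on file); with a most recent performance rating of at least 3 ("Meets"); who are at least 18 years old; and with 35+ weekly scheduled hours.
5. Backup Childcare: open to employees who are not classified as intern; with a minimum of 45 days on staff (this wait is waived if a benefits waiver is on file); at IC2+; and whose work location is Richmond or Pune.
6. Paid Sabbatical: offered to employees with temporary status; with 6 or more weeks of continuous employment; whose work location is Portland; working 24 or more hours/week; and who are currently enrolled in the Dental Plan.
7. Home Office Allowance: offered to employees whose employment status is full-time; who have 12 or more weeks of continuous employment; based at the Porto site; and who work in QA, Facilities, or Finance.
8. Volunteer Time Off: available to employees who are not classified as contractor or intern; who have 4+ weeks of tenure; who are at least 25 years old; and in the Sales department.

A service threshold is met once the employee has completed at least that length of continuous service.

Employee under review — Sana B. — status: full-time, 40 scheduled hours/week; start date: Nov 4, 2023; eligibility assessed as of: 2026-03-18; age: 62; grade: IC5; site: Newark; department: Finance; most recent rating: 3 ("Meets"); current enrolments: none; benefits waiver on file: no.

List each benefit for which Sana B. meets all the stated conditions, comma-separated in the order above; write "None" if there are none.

Service from Nov 4, 2023 to 2026-03-18: 865 days.
Paid Family Leave — status full-time ✓; site Newark ✗ (not Portland, Denver, or Porto) → not eligible.
Meal Allowance — status full-time ✓ (not excluded); service 865 days ≥ 2 months (≈60 days) ✓; 40 hrs/wk ≥ 32 ✓; not eligible for Paid Family Leave ✗ → not eligible.
Travel Insurance — no waiver, service 865 days < 3 years (≈1095 days) ✗ → not eligible.
Dental Plan — status full-time ✓; no waiver, service 865 days ≥ 30 days ✓; rating 3 ≥ 3 ✓; age 62 ≥ 18 ✓; 40 hrs/wk ≥ 35 ✓ → eligible.
Backup Childcare — status full-time ✓ (not excluded); no waiver, service 865 days ≥ 45 days ✓; grade IC5 ≥ IC2 ✓; site Newark ✗ (not Richmond or Pune) → not eligible.
Paid Sabbatical — status full-time ✗ (requires temporary) → not eligible.
Home Office Allowance — status full-time ✓; service 865 days ≥ 12 weeks (≈84 days) ✓; site Newark ✗ (not Porto) → not eligible.
Volunteer Time Off — status full-time ✓ (not excluded); service 865 days ≥ 4 weeks (≈28 days) ✓; age 62 ≥ 25 ✓; dept Finance ✗ → not eligible.

Dental Plan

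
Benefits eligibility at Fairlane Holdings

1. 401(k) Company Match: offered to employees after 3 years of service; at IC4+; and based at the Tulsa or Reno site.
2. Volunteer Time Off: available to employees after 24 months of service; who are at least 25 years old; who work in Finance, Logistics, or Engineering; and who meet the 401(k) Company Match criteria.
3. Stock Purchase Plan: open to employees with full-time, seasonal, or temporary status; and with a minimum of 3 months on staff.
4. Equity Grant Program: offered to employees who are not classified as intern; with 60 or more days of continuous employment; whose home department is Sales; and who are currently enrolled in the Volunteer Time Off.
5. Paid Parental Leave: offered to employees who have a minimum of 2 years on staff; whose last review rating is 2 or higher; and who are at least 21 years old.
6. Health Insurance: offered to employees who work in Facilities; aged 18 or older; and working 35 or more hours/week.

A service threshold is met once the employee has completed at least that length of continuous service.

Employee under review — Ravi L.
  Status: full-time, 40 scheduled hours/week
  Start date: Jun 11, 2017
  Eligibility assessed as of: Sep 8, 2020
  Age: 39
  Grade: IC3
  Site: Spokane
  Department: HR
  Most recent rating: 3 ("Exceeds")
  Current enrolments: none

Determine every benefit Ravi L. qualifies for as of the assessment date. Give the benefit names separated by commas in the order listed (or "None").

Stock Purchase Plan, Paid Parental Leave

Service from Jun 11, 2017 to Sep 8, 2020: 1185 days.
401(k) Company Match — service 1185 days ≥ 3 years (≈1095 days) ✓; grade IC3 < IC4 ✗ → not eligible.
Volunteer Time Off — service 1185 days ≥ 24 months (≈720 days) ✓; age 39 ≥ 25 ✓; dept HR ✗ → not eligible.
Stock Purchase Plan — status full-time ✓; service 1185 days ≥ 3 months (≈90 days) ✓ → eligible.
Equity Grant Program — status full-time ✓ (not excluded); service 1185 days ≥ 60 days ✓; dept HR ✗ → not eligible.
Paid Parental Leave — service 1185 days ≥ 2 years (≈730 days) ✓; rating 3 ≥ 2 ✓; age 39 ≥ 21 ✓ → eligible.
Health Insurance — dept HR ✗ → not eligible.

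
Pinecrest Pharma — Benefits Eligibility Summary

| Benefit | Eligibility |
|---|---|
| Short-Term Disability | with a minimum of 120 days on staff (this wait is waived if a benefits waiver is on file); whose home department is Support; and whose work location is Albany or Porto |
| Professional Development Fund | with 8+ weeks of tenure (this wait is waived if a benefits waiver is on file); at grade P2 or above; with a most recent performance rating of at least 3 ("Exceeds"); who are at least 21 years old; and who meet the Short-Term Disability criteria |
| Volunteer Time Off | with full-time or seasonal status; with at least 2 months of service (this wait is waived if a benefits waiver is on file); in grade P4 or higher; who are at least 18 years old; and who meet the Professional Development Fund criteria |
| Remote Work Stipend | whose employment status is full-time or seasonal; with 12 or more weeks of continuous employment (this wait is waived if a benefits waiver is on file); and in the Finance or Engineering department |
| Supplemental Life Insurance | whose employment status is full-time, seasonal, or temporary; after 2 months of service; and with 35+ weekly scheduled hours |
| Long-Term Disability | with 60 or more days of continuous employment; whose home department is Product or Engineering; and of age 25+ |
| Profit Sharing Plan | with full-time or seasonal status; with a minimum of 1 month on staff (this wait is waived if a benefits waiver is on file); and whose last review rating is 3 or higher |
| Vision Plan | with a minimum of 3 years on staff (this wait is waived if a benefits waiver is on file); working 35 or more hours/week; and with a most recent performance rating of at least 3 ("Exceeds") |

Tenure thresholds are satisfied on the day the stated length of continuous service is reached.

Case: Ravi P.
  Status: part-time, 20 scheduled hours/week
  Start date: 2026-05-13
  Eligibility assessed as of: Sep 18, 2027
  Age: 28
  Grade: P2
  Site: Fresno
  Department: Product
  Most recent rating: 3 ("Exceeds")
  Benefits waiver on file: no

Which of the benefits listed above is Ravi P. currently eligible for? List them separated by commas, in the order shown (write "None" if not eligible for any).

Long-Term Disability

Service from 2026-05-13 to Sep 18, 2027: 493 days.
Short-Term Disability — no waiver, service 493 days ≥ 120 days ✓; dept Product ✗ → not eligible.
Professional Development Fund — no waiver, service 493 days ≥ 8 weeks (≈56 days) ✓; grade P2 ≥ P2 ✓; rating 3 ≥ 3 ✓; age 28 ≥ 21 ✓; not eligible for Short-Term Disability ✗ → not eligible.
Volunteer Time Off — status part-time ✗ (requires full-time or seasonal) → not eligible.
Remote Work Stipend — status part-time ✗ (requires full-time or seasonal) → not eligible.
Supplemental Life Insurance — status part-time ✗ (requires full-time, seasonal, or temporary) → not eligible.
Long-Term Disability — service 493 days ≥ 60 days ✓; dept Product ✓; age 28 ≥ 25 ✓ → eligible.
Profit Sharing Plan — status part-time ✗ (requires full-time or seasonal) → not eligible.
Vision Plan — no waiver, service 493 days < 3 years (≈1095 days) ✗ → not eligible.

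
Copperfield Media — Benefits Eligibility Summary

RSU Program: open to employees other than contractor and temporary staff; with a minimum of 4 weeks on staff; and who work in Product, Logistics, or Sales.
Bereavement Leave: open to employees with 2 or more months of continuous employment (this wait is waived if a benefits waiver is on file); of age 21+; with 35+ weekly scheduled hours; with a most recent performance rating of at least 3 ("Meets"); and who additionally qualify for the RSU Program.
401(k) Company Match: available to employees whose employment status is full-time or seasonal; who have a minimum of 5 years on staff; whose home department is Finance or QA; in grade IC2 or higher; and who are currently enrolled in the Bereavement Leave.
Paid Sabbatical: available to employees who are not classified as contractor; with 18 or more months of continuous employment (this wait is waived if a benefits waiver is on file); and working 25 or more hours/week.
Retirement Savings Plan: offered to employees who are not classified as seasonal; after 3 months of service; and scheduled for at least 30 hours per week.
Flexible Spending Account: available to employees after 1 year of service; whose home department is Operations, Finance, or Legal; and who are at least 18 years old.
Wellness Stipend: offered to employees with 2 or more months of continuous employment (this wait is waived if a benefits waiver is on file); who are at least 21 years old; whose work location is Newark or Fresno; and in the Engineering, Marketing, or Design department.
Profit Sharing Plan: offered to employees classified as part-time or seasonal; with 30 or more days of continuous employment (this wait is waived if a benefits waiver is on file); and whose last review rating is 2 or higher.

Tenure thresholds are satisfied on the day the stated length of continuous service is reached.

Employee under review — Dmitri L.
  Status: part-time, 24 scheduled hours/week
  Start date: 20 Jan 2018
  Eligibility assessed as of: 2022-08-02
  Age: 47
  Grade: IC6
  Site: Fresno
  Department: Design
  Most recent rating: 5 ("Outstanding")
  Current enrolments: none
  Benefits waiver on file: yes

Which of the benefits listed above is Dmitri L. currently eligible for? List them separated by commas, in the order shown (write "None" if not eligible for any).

Service from 20 Jan 2018 to 2022-08-02: 1655 days.
RSU Program — status part-time ✓ (not excluded); service 1655 days ≥ 4 weeks (≈28 days) ✓; dept Design ✗ → not eligible.
Bereavement Leave — benefits waiver on file ✓; age 47 ≥ 21 ✓; 24 hrs/wk < 35 ✗ → not eligible.
401(k) Company Match — status part-time ✗ (requires full-time or seasonal) → not eligible.
Paid Sabbatical — status part-time ✓ (not excluded); benefits waiver on file ✓; 24 hrs/wk < 25 ✗ → not eligible.
Retirement Savings Plan — status part-time ✓ (not excluded); service 1655 days ≥ 3 months (≈90 days) ✓; 24 hrs/wk < 30 ✗ → not eligible.
Flexible Spending Account — service 1655 days ≥ 1 year (≈365 days) ✓; dept Design ✗ → not eligible.
Wellness Stipend — benefits waiver on file ✓; age 47 ≥ 21 ✓; site Fresno ✓; dept Design ✓ → eligible.
Profit Sharing Plan — status part-time ✓; benefits waiver on file ✓; rating 5 ≥ 2 ✓ → eligible.

Wellness Stipend, Profit Sharing Plan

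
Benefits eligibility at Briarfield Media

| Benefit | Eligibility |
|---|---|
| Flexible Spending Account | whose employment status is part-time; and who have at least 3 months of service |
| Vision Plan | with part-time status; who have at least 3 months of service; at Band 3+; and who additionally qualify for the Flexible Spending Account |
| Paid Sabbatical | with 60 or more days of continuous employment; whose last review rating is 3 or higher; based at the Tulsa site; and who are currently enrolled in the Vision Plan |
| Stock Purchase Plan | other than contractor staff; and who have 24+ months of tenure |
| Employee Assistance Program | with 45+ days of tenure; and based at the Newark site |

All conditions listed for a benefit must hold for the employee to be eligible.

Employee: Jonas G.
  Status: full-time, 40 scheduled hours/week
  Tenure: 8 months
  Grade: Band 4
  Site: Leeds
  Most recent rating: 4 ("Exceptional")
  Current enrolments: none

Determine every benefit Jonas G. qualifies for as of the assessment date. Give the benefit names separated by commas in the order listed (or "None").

None

Flexible Spending Account — status full-time ✗ (requires part-time) → not eligible.
Vision Plan — status full-time ✗ (requires part-time) → not eligible.
Paid Sabbatical — service 8 months ≥ 60 days ✓; rating 4 ≥ 3 ✓; site Leeds ✗ (not Tulsa) → not eligible.
Stock Purchase Plan — status full-time ✓ (not excluded); service 8 months < 24 months ✗ → not eligible.
Employee Assistance Program — service 8 months ≥ 45 days ✓; site Leeds ✗ (not Newark) → not eligible.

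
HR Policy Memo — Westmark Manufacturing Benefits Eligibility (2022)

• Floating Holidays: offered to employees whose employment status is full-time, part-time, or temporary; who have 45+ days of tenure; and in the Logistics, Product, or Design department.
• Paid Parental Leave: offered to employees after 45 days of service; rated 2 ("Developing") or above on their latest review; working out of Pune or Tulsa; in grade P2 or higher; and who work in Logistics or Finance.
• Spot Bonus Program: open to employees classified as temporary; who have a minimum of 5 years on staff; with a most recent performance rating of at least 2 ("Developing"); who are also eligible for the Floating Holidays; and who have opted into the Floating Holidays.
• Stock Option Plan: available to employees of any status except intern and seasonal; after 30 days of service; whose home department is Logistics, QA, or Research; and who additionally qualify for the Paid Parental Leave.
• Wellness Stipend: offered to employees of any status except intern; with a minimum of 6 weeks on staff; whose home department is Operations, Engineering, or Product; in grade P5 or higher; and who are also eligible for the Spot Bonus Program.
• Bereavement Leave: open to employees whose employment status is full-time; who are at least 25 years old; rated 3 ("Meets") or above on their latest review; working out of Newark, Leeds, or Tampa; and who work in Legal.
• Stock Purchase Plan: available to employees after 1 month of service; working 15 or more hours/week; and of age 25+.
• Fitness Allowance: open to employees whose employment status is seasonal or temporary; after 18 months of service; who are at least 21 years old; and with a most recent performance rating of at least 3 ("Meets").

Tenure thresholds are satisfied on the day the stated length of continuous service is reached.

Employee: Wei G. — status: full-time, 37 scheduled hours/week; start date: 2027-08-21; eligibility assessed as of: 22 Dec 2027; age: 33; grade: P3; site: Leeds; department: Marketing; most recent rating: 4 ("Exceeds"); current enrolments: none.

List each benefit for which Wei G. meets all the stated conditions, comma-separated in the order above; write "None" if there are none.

Service from 2027-08-21 to 22 Dec 2027: 123 days.
Floating Holidays — status full-time ✓; service 123 days ≥ 45 days ✓; dept Marketing ✗ → not eligible.
Paid Parental Leave — service 123 days ≥ 45 days ✓; rating 4 ≥ 2 ✓; site Leeds ✗ (not Pune or Tulsa) → not eligible.
Spot Bonus Program — status full-time ✗ (requires temporary) → not eligible.
Stock Option Plan — status full-time ✓ (not excluded); service 123 days ≥ 30 days ✓; dept Marketing ✗ → not eligible.
Wellness Stipend — status full-time ✓ (not excluded); service 123 days ≥ 6 weeks (≈42 days) ✓; dept Marketing ✗ → not eligible.
Bereavement Leave — status full-time ✓; age 33 ≥ 25 ✓; rating 4 ≥ 3 ✓; site Leeds ✓; dept Marketing ✗ → not eligible.
Stock Purchase Plan — service 123 days ≥ 1 month (≈30 days) ✓; 37 hrs/wk ≥ 15 ✓; age 33 ≥ 25 ✓ → eligible.
Fitness Allowance — status full-time ✗ (requires seasonal or temporary) → not eligible.

Stock Purchase Plan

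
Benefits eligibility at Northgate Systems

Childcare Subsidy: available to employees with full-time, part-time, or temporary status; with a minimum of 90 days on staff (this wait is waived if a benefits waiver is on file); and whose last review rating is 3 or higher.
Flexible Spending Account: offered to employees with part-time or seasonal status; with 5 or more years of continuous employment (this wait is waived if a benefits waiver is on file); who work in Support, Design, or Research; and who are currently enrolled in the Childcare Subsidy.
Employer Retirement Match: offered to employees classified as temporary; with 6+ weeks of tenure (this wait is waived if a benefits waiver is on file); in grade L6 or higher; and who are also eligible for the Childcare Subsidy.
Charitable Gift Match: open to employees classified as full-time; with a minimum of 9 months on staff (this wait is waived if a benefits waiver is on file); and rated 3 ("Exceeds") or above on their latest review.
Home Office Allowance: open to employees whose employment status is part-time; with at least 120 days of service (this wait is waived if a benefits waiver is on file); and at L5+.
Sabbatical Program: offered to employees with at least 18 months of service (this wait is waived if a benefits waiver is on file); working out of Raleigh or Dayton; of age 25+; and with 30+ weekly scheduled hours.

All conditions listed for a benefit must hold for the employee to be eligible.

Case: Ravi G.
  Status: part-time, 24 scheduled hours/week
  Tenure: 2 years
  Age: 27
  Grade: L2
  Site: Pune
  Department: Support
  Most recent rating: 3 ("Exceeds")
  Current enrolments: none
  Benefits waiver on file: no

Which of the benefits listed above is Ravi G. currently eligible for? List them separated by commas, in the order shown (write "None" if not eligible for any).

Childcare Subsidy — status part-time ✓; no waiver, service 2 years ≥ 90 days ✓; rating 3 ≥ 3 ✓ → eligible.
Flexible Spending Account — status part-time ✓; no waiver, service 2 years < 5 years ✗ → not eligible.
Employer Retirement Match — status part-time ✗ (requires temporary) → not eligible.
Charitable Gift Match — status part-time ✗ (requires full-time) → not eligible.
Home Office Allowance — status part-time ✓; no waiver, service 2 years ≥ 120 days ✓; grade L2 < L5 ✗ → not eligible.
Sabbatical Program — no waiver, service 2 years ≥ 18 months (≈540 days) ✓; site Pune ✗ (not Raleigh or Dayton) → not eligible.

Childcare Subsidy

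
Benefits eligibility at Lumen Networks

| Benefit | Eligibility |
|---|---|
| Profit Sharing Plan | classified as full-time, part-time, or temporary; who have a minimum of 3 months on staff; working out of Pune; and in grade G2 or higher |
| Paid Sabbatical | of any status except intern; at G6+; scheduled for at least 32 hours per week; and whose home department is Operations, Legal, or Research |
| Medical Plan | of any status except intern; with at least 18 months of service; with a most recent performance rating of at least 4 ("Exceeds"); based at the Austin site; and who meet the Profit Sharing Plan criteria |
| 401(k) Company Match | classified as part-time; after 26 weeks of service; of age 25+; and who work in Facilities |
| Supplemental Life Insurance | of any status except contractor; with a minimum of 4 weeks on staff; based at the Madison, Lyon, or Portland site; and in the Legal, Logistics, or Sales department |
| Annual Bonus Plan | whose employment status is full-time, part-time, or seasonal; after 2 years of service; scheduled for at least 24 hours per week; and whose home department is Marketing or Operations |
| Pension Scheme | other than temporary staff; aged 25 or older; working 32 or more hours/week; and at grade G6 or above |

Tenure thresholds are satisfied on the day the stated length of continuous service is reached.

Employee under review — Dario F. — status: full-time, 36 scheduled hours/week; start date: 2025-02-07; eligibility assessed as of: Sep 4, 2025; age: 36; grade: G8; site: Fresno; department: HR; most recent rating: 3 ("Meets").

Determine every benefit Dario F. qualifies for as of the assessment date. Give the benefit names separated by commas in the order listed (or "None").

Service from 2025-02-07 to Sep 4, 2025: 209 days.
Profit Sharing Plan — status full-time ✓; service 209 days ≥ 3 months (≈90 days) ✓; site Fresno ✗ (not Pune) → not eligible.
Paid Sabbatical — status full-time ✓ (not excluded); grade G8 ≥ G6 ✓; 36 hrs/wk ≥ 32 ✓; dept HR ✗ → not eligible.
Medical Plan — status full-time ✓ (not excluded); service 209 days < 18 months (≈540 days) ✗ → not eligible.
401(k) Company Match — status full-time ✗ (requires part-time) → not eligible.
Supplemental Life Insurance — status full-time ✓ (not excluded); service 209 days ≥ 4 weeks (≈28 days) ✓; site Fresno ✗ (not Madison, Lyon, or Portland) → not eligible.
Annual Bonus Plan — status full-time ✓; service 209 days < 2 years (≈730 days) ✗ → not eligible.
Pension Scheme — status full-time ✓ (not excluded); age 36 ≥ 25 ✓; 36 hrs/wk ≥ 32 ✓; grade G8 ≥ G6 ✓ → eligible.

Pension Scheme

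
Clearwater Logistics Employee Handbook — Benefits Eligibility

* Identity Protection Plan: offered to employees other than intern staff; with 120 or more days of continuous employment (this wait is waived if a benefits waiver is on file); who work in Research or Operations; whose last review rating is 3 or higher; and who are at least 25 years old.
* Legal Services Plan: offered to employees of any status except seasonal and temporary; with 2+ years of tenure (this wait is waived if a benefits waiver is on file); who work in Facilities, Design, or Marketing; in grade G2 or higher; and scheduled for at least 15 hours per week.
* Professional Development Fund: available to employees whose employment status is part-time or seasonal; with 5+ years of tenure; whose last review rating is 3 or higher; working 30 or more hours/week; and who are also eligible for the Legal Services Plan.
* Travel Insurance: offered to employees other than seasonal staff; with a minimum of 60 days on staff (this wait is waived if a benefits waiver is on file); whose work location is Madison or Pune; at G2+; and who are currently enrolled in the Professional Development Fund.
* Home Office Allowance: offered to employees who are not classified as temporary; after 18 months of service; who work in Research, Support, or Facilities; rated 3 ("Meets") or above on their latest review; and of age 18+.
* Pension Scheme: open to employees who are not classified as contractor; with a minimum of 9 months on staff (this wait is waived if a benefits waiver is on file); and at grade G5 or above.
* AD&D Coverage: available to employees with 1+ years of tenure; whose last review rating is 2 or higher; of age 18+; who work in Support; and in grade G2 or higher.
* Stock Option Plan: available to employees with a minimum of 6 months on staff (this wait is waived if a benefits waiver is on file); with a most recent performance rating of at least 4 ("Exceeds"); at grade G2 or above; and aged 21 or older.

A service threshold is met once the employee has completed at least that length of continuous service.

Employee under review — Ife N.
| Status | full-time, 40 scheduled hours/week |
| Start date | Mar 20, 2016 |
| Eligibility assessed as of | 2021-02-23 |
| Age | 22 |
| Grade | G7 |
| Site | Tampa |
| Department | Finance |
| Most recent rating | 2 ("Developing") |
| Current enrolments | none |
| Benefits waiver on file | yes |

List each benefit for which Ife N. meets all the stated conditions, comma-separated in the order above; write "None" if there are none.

Pension Scheme

Service from Mar 20, 2016 to 2021-02-23: 1801 days.
Identity Protection Plan — status full-time ✓ (not excluded); benefits waiver on file ✓; dept Finance ✗ → not eligible.
Legal Services Plan — status full-time ✓ (not excluded); benefits waiver on file ✓; dept Finance ✗ → not eligible.
Professional Development Fund — status full-time ✗ (requires part-time or seasonal) → not eligible.
Travel Insurance — status full-time ✓ (not excluded); benefits waiver on file ✓; site Tampa ✗ (not Madison or Pune) → not eligible.
Home Office Allowance — status full-time ✓ (not excluded); service 1801 days ≥ 18 months (≈540 days) ✓; dept Finance ✗ → not eligible.
Pension Scheme — status full-time ✓ (not excluded); benefits waiver on file ✓; grade G7 ≥ G5 ✓ → eligible.
AD&D Coverage — service 1801 days ≥ 1 year (≈365 days) ✓; rating 2 ≥ 2 ✓; age 22 ≥ 18 ✓; dept Finance ✗ → not eligible.
Stock Option Plan — benefits waiver on file ✓; rating 2 < 4 ✗ → not eligible.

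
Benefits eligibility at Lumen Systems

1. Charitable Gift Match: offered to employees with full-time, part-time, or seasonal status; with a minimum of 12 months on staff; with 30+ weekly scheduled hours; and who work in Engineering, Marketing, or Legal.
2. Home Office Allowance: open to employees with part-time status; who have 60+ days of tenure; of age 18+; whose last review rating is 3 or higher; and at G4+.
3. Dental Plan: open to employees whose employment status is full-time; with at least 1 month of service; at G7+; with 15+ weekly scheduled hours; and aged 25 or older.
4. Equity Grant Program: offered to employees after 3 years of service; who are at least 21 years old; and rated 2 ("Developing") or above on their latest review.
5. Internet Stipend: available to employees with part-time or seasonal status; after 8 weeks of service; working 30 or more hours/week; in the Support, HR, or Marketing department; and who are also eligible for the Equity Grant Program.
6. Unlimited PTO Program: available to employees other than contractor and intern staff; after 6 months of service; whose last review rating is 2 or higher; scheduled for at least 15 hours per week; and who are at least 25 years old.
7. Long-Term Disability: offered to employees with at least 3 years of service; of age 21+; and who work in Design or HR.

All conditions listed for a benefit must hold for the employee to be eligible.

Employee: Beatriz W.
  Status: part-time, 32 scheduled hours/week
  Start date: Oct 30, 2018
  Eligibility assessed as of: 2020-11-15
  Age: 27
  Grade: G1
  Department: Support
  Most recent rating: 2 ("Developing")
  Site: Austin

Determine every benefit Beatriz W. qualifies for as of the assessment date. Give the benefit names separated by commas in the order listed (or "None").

Unlimited PTO Program

Service from Oct 30, 2018 to 2020-11-15: 747 days.
Charitable Gift Match — status part-time ✓; service 747 days ≥ 12 months (≈360 days) ✓; 32 hrs/wk ≥ 30 ✓; dept Support ✗ → not eligible.
Home Office Allowance — status part-time ✓; service 747 days ≥ 60 days ✓; age 27 ≥ 18 ✓; rating 2 < 3 ✗ → not eligible.
Dental Plan — status part-time ✗ (requires full-time) → not eligible.
Equity Grant Program — service 747 days < 3 years (≈1095 days) ✗ → not eligible.
Internet Stipend — status part-time ✓; service 747 days ≥ 8 weeks (≈56 days) ✓; 32 hrs/wk ≥ 30 ✓; dept Support ✓; not eligible for Equity Grant Program ✗ → not eligible.
Unlimited PTO Program — status part-time ✓ (not excluded); service 747 days ≥ 6 months (≈180 days) ✓; rating 2 ≥ 2 ✓; 32 hrs/wk ≥ 15 ✓; age 27 ≥ 25 ✓ → eligible.
Long-Term Disability — service 747 days < 3 years (≈1095 days) ✗ → not eligible.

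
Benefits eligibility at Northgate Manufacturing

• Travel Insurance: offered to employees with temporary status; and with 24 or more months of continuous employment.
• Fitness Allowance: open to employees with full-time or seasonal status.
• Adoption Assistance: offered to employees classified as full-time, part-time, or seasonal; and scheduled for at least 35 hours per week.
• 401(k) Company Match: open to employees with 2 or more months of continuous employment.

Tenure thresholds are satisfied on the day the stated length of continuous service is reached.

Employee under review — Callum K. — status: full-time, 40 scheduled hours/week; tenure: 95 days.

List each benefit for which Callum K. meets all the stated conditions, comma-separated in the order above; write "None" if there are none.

Fitness Allowance, Adoption Assistance, 401(k) Company Match

Travel Insurance — status full-time ✗ (requires temporary) → not eligible.
Fitness Allowance — status full-time ✓ → eligible.
Adoption Assistance — status full-time ✓; 40 hrs/wk ≥ 35 ✓ → eligible.
401(k) Company Match — service 95 days ≥ 2 months (≈60 days) ✓ → eligible.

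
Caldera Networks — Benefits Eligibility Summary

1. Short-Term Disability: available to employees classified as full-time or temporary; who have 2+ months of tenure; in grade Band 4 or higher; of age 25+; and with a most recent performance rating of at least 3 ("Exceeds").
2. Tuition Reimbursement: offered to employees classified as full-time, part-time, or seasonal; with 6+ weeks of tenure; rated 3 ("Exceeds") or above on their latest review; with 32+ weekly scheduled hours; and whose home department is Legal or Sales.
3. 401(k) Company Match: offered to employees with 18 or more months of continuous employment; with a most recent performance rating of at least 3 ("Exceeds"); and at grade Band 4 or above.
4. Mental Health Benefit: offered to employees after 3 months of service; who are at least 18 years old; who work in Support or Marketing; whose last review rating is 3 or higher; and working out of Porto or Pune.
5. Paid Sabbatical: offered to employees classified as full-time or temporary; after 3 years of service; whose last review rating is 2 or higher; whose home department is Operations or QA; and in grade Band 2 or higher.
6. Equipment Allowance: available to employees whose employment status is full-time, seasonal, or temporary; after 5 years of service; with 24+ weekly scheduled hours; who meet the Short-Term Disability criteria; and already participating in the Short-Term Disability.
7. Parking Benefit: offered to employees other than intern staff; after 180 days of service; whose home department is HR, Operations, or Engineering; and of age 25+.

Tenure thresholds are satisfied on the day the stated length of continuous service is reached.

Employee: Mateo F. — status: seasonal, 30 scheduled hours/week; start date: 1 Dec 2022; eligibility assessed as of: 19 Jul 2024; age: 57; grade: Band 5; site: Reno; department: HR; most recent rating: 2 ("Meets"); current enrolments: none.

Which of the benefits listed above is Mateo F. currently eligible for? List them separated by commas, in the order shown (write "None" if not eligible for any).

Service from 1 Dec 2022 to 19 Jul 2024: 596 days.
Short-Term Disability — status seasonal ✗ (requires full-time or temporary) → not eligible.
Tuition Reimbursement — status seasonal ✓; service 596 days ≥ 6 weeks (≈42 days) ✓; rating 2 < 3 ✗ → not eligible.
401(k) Company Match — service 596 days ≥ 18 months (≈540 days) ✓; rating 2 < 3 ✗ → not eligible.
Mental Health Benefit — service 596 days ≥ 3 months (≈90 days) ✓; age 57 ≥ 18 ✓; dept HR ✗ → not eligible.
Paid Sabbatical — status seasonal ✗ (requires full-time or temporary) → not eligible.
Equipment Allowance — status seasonal ✓; service 596 days < 5 years (≈1825 days) ✗ → not eligible.
Parking Benefit — status seasonal ✓ (not excluded); service 596 days ≥ 180 days ✓; dept HR ✓; age 57 ≥ 25 ✓ → eligible.

Parking Benefit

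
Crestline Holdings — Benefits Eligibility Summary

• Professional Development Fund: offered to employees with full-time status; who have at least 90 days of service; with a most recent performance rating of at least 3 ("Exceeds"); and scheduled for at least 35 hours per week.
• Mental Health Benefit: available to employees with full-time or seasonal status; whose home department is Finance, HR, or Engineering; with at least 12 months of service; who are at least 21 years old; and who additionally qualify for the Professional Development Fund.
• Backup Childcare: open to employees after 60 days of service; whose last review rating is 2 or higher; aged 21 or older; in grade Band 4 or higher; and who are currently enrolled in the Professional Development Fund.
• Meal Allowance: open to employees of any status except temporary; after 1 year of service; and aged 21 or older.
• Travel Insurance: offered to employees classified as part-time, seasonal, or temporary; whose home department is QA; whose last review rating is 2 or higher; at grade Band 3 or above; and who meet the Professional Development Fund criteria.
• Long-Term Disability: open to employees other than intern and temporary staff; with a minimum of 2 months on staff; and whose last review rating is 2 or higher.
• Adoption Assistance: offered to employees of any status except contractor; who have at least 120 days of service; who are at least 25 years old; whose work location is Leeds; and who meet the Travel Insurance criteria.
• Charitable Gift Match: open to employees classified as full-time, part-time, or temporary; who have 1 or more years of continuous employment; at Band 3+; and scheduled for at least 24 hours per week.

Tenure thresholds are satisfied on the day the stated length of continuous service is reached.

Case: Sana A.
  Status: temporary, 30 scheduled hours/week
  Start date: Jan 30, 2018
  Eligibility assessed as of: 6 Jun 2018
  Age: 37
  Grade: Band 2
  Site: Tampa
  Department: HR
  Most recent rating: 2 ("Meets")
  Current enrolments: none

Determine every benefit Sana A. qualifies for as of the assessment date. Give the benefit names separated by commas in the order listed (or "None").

None

Service from Jan 30, 2018 to 6 Jun 2018: 127 days.
Professional Development Fund — status temporary ✗ (requires full-time) → not eligible.
Mental Health Benefit — status temporary ✗ (requires full-time or seasonal) → not eligible.
Backup Childcare — service 127 days ≥ 60 days ✓; rating 2 ≥ 2 ✓; age 37 ≥ 21 ✓; grade Band 2 < Band 4 ✗ → not eligible.
Meal Allowance — status temporary ✗ (excluded) → not eligible.
Travel Insurance — status temporary ✓; dept HR ✗ → not eligible.
Long-Term Disability — status temporary ✗ (excluded) → not eligible.
Adoption Assistance — status temporary ✓ (not excluded); service 127 days ≥ 120 days ✓; age 37 ≥ 25 ✓; site Tampa ✗ (not Leeds) → not eligible.
Charitable Gift Match — status temporary ✓; service 127 days < 1 year (≈365 days) ✗ → not eligible.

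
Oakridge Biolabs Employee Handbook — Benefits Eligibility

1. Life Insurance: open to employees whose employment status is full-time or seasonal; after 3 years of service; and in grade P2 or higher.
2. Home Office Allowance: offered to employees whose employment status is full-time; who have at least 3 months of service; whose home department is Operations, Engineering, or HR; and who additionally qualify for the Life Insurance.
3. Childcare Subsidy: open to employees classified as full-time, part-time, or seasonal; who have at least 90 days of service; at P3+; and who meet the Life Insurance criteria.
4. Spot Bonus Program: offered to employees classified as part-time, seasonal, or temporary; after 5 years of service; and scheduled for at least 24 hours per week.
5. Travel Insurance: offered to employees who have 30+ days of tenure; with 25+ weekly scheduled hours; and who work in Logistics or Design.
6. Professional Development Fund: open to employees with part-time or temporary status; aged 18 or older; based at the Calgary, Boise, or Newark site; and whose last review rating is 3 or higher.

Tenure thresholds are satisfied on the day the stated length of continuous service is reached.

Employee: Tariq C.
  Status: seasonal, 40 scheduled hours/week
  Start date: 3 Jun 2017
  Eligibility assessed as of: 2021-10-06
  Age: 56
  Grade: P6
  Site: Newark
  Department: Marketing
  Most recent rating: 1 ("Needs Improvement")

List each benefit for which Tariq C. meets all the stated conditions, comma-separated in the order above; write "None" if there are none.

Life Insurance, Childcare Subsidy

Service from 3 Jun 2017 to 2021-10-06: 1586 days.
Life Insurance — status seasonal ✓; service 1586 days ≥ 3 years (≈1095 days) ✓; grade P6 ≥ P2 ✓ → eligible.
Home Office Allowance — status seasonal ✗ (requires full-time) → not eligible.
Childcare Subsidy — status seasonal ✓; service 1586 days ≥ 90 days ✓; grade P6 ≥ P3 ✓; eligible for Life Insurance ✓ → eligible.
Spot Bonus Program — status seasonal ✓; service 1586 days < 5 years (≈1825 days) ✗ → not eligible.
Travel Insurance — service 1586 days ≥ 30 days ✓; 40 hrs/wk ≥ 25 ✓; dept Marketing ✗ → not eligible.
Professional Development Fund — status seasonal ✗ (requires part-time or temporary) → not eligible.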